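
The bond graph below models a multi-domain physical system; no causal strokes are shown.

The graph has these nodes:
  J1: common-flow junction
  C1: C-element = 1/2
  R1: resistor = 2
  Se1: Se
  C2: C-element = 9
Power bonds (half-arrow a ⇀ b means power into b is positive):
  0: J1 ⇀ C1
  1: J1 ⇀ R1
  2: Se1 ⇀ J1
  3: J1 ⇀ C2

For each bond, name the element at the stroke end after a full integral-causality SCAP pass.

β2 stroke→J1  (Se1: effort source, stroke at far end)
β0 stroke→J1  (C1 integral (e out))
β3 stroke→J1  (C2 outputs effort q/C2)
β1 stroke→R1  (closing 1-jn rule on J1)

β0 stroke→J1
β1 stroke→R1
β2 stroke→J1
β3 stroke→J1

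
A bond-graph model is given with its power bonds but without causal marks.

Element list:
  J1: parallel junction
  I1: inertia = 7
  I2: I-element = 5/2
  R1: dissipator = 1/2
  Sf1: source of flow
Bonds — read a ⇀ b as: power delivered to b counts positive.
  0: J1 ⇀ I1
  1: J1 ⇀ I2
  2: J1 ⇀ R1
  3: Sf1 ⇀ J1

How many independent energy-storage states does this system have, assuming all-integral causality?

2  (I1, I2 all integral)

#3 stroke at Sf1  (Sf1: flow source, stroke at near end)
#0 stroke at I1  (I1: I, integral causality)
#1 stroke at I2  (prefer integral on I2)
#2 stroke at J1  (closing 0-jn rule on J1)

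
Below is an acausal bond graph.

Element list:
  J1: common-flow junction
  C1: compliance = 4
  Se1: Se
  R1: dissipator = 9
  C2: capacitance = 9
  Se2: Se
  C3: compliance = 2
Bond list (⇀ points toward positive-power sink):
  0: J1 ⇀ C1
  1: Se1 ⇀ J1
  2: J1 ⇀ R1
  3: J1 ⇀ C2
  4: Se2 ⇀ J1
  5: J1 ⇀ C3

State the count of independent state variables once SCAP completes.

3  (C1, C2, C3 all integral)

bond 1 →J1  (Se1 (Se) sets effort on bond)
bond 4 →J1  (source Se2 imposes e)
bond 0 →J1  (C1: C, integral causality)
bond 3 →J1  (C2 outputs effort q/C2)
bond 5 →J1  (prefer integral on C3)
bond 2 →R1  (closing 1-jn rule on J1)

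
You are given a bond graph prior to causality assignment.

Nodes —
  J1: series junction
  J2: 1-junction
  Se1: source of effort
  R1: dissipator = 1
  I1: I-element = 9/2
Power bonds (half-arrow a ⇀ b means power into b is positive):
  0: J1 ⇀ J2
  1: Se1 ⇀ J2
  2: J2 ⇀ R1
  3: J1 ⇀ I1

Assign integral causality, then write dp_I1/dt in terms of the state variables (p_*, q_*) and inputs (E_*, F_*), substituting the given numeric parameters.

dp_I1/dt = E_Se1 - 2*p_I1/9

β1 |J2  (Se1 fixes effort; stroke away)
β3 |I1  (I1 integral (f out))
β0 |J1  (J1 flow already set via bond 3)
β2 |J2  (1-jn J2 has f-setter on 0)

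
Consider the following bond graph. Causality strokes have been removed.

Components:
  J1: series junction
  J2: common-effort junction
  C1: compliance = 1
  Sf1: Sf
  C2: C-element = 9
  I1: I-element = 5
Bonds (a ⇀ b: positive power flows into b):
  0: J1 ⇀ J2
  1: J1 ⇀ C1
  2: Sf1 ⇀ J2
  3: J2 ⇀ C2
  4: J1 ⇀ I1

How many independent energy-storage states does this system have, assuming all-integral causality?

3  (C1, C2, I1 all integral)

β2 →Sf1  (Sf1 fixes flow; stroke at Sf1)
β1 →J1  (C1 outputs effort q/C1)
β3 →J2  (C2: C, integral causality)
β0 →J1  (J2 effort already set via bond 3)
β4 →I1  (J1: last free bond brings flow in)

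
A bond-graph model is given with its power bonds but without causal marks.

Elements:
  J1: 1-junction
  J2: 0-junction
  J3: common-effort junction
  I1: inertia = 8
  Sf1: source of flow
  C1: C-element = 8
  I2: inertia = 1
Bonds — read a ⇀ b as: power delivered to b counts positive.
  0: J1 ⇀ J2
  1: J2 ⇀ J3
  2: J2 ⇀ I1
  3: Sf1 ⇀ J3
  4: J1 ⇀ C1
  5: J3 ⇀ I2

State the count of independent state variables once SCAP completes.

β3 stroke at Sf1  (Sf1 (Sf) sets flow on bond)
β2 stroke at I1  (I1: I, integral causality)
β4 stroke at J1  (C1 integral (e out))
β0 stroke at J2  (J1: last free bond brings flow in)
β1 stroke at J3  (0-jn J2 has e-setter on 0)
β5 stroke at I2  (common-e at J3 fixed by 1)

3  (C1, I1, I2 all integral)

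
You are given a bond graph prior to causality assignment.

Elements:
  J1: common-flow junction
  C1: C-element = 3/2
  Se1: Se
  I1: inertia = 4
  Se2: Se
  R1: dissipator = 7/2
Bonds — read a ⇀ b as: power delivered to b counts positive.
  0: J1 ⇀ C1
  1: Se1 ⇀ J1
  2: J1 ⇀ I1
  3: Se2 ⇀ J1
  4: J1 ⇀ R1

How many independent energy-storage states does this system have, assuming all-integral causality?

2  (C1, I1 all integral)

bond 1 stroke→J1  (Se1 fixes effort; stroke away)
bond 3 stroke→J1  (source Se2 imposes e)
bond 0 stroke→J1  (C1: C, integral causality)
bond 2 stroke→I1  (I1 outputs flow p/I1)
bond 4 stroke→J1  (common-f at J1 fixed by 2)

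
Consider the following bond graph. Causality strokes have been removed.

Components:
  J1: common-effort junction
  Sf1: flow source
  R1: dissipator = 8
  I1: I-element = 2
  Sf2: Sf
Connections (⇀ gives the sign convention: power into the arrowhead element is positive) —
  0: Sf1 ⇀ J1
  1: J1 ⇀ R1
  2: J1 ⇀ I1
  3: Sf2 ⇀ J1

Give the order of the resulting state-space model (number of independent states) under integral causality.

1  (I1 all integral)

#0 |Sf1  (Sf1: flow source, stroke at near end)
#3 |Sf2  (source Sf2 imposes f)
#2 |I1  (I1 outputs flow p/I1)
#1 |J1  (J1 needs exactly one e-in)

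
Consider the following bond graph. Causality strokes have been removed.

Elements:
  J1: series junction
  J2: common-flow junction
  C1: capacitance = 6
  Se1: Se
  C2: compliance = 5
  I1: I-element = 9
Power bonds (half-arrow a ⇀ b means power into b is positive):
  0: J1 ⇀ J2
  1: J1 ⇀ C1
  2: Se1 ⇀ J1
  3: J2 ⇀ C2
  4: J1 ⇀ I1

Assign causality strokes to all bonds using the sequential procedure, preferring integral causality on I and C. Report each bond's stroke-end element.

b2 |J1  (Se1 (Se) sets effort on bond)
b1 |J1  (C1: C, integral causality)
b3 |J2  (C2: C, integral causality)
b0 |J1  (only one flow-in slot at J2)
b4 |I1  (only one flow-in slot at J1)

b0 →J1
b1 →J1
b2 →J1
b3 →J2
b4 →I1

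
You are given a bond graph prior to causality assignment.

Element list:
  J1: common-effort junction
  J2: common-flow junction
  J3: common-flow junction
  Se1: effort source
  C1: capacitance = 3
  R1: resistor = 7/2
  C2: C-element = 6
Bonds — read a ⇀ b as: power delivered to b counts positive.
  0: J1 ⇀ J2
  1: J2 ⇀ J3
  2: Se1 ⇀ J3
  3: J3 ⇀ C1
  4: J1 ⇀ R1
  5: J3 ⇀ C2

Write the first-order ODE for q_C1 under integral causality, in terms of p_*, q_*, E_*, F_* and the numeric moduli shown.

dq_C1/dt = 2*E_Se1/7 - 2*q_C1/21 - q_C2/21

β2 |J3  (Se1: effort source, stroke at far end)
β3 |J3  (C1: C, integral causality)
β5 |J3  (C2 integral (e out))
β1 |J2  (J3 needs exactly one f-in)
β0 |J1  (J2: last free bond brings flow in)
β4 |R1  (J1: bond 0 brought effort, rest push out)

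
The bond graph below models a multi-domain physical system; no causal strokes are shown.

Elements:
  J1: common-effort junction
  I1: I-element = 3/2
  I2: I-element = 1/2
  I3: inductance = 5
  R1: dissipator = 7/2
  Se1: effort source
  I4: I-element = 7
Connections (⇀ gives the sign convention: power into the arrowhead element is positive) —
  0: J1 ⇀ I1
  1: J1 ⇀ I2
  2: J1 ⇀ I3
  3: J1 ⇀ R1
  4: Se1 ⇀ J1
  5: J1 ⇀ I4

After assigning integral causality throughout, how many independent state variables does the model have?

bond 4 |J1  (source Se1 imposes e)
bond 0 |I1  (0-jn J1 has e-setter on 4)
bond 1 |I2  (J1: bond 4 brought effort, rest push out)
bond 2 |I3  (common-e at J1 fixed by 4)
bond 3 |R1  (J1 effort already set via bond 4)
bond 5 |I4  (0-jn J1 has e-setter on 4)

4  (I1, I2, I3, I4 all integral)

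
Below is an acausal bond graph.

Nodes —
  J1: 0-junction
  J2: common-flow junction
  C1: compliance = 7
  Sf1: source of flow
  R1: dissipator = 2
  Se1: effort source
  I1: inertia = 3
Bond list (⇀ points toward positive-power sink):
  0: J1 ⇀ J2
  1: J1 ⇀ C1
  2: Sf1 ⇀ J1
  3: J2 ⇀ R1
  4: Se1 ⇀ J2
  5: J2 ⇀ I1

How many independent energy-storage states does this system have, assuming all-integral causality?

2  (C1, I1 all integral)

bond 2 stroke at Sf1  (Sf1 (Sf) sets flow on bond)
bond 4 stroke at J2  (Se1 fixes effort; stroke away)
bond 1 stroke at J1  (C1: C, integral causality)
bond 0 stroke at J2  (0-jn J1 has e-setter on 1)
bond 5 stroke at I1  (prefer integral on I1)
bond 3 stroke at J2  (J2: bond 5 brought flow, rest push out)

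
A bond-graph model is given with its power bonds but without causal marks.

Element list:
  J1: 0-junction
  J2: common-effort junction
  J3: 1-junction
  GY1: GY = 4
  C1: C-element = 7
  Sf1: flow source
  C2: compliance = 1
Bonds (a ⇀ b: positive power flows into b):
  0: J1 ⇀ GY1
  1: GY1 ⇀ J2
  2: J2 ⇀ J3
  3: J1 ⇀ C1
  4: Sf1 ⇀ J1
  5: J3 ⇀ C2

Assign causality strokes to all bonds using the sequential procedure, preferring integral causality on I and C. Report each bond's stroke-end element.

β0 stroke at GY1
β1 stroke at GY1
β2 stroke at J2
β3 stroke at J1
β4 stroke at Sf1
β5 stroke at J3

β4 stroke at Sf1  (Sf1 fixes flow; stroke at Sf1)
β3 stroke at J1  (prefer integral on C1)
β0 stroke at GY1  (J1 effort already set via bond 3)
β1 stroke at GY1  (GY1: gyrator matches bond 0)
β2 stroke at J2  (only one effort-in slot at J2)
β5 stroke at J3  (1-jn J3 has f-setter on 2)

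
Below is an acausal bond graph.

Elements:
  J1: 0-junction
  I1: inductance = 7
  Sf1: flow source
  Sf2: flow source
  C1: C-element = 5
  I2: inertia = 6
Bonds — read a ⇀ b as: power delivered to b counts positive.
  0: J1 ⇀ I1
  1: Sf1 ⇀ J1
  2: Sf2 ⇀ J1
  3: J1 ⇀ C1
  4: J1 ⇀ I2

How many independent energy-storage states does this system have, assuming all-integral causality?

3  (C1, I1, I2 all integral)

#1 |Sf1  (Sf1 (Sf) sets flow on bond)
#2 |Sf2  (Sf2 fixes flow; stroke at Sf2)
#0 |I1  (prefer integral on I1)
#3 |J1  (C1: C, integral causality)
#4 |I2  (0-jn J1 has e-setter on 3)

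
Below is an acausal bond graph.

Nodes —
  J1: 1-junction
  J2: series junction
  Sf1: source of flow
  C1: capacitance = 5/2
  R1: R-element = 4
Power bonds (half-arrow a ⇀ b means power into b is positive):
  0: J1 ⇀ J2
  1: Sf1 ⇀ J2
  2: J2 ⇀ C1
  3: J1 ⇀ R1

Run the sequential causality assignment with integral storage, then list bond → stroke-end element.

bond 0 stroke at J2
bond 1 stroke at Sf1
bond 2 stroke at J2
bond 3 stroke at J1

#1 |Sf1  (source Sf1 imposes f)
#0 |J2  (1-jn J2 has f-setter on 1)
#2 |J2  (J2: bond 1 brought flow, rest push out)
#3 |J1  (common-f at J1 fixed by 0)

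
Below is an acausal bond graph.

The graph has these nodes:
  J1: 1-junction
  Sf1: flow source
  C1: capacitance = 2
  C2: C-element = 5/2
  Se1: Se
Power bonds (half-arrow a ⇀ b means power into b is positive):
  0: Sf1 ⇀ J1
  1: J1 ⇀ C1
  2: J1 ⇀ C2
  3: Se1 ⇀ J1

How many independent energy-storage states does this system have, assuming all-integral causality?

2  (C1, C2 all integral)

b0 |Sf1  (Sf1 (Sf) sets flow on bond)
b3 |J1  (Se1 (Se) sets effort on bond)
b1 |J1  (J1: bond 0 brought flow, rest push out)
b2 |J1  (1-jn J1 has f-setter on 0)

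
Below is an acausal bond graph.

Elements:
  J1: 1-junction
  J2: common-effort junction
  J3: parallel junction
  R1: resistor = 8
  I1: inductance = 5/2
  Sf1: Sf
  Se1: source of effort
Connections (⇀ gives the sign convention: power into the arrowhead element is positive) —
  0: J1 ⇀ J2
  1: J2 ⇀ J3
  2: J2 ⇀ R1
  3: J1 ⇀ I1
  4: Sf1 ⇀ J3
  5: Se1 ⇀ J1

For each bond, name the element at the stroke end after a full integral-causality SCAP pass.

#4 stroke→Sf1  (Sf1 fixes flow; stroke at Sf1)
#5 stroke→J1  (Se1 (Se) sets effort on bond)
#1 stroke→J3  (closing 0-jn rule on J3)
#3 stroke→I1  (prefer integral on I1)
#0 stroke→J1  (1-jn J1 has f-setter on 3)
#2 stroke→J2  (J2: last free bond brings effort in)

β0 stroke at J1
β1 stroke at J3
β2 stroke at J2
β3 stroke at I1
β4 stroke at Sf1
β5 stroke at J1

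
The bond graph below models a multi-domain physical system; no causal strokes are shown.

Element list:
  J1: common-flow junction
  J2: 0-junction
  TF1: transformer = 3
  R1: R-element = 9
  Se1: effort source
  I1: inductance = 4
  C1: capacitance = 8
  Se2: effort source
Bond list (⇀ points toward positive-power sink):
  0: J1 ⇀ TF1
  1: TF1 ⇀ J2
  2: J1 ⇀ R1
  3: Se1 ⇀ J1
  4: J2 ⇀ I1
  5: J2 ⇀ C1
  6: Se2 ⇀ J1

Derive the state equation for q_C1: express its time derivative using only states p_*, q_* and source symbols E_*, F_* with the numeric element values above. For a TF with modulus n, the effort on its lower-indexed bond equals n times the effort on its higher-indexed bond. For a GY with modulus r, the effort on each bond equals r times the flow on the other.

b3 →J1  (Se1 (Se) sets effort on bond)
b6 →J1  (Se2 fixes effort; stroke away)
b4 →I1  (I1 outputs flow p/I1)
b5 →J2  (C1 integral (e out))
b1 →TF1  (J2: bond 5 brought effort, rest push out)
b0 →J1  (TF1 one-in-one-out from 1)
b2 →R1  (J1: last free bond brings flow in)

dq_C1/dt = E_Se1/3 + E_Se2/3 - p_I1/4 - q_C1/8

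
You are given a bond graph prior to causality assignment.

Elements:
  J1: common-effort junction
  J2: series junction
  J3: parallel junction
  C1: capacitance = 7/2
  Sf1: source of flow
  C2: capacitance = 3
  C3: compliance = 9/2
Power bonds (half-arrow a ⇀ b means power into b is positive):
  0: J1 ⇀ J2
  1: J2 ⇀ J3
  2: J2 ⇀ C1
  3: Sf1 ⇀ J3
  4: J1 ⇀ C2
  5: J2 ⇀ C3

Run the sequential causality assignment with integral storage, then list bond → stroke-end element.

β3 |Sf1  (source Sf1 imposes f)
β1 |J3  (only one effort-in slot at J3)
β0 |J2  (1-jn J2 has f-setter on 1)
β2 |J2  (common-f at J2 fixed by 1)
β5 |J2  (J2 flow already set via bond 1)
β4 |J1  (only one effort-in slot at J1)

bond 0 |J2
bond 1 |J3
bond 2 |J2
bond 3 |Sf1
bond 4 |J1
bond 5 |J2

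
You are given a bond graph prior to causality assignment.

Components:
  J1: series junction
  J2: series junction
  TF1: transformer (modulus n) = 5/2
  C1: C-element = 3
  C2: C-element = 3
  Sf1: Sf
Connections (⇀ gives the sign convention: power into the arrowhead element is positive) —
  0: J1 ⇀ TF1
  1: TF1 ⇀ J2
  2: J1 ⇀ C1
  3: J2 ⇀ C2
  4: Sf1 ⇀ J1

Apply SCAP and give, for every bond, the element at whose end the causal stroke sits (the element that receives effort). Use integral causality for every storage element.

#4 |Sf1  (Sf1: flow source, stroke at near end)
#0 |J1  (J1 flow already set via bond 4)
#2 |J1  (common-f at J1 fixed by 4)
#1 |TF1  (TF1: transformer flips bond 0)
#3 |J2  (J2 flow already set via bond 1)

b0 →J1
b1 →TF1
b2 →J1
b3 →J2
b4 →Sf1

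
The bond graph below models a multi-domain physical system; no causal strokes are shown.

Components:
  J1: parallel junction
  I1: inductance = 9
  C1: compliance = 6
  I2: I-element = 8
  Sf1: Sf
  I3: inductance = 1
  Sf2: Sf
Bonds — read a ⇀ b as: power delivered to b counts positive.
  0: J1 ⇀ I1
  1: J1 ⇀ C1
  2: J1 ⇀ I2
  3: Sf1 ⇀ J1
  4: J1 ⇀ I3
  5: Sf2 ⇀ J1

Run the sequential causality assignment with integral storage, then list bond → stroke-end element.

bond 0 stroke→I1
bond 1 stroke→J1
bond 2 stroke→I2
bond 3 stroke→Sf1
bond 4 stroke→I3
bond 5 stroke→Sf2

#3 →Sf1  (Sf1 (Sf) sets flow on bond)
#5 →Sf2  (Sf2 fixes flow; stroke at Sf2)
#0 →I1  (prefer integral on I1)
#1 →J1  (C1 integral (e out))
#2 →I2  (0-jn J1 has e-setter on 1)
#4 →I3  (0-jn J1 has e-setter on 1)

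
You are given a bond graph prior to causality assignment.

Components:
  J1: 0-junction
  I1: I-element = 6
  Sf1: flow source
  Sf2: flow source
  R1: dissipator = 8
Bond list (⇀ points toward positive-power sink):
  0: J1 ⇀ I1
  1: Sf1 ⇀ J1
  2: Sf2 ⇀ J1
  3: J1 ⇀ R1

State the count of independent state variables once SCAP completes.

1  (I1 all integral)

bond 1 stroke→Sf1  (source Sf1 imposes f)
bond 2 stroke→Sf2  (Sf2: flow source, stroke at near end)
bond 0 stroke→I1  (I1: I, integral causality)
bond 3 stroke→J1  (J1: last free bond brings effort in)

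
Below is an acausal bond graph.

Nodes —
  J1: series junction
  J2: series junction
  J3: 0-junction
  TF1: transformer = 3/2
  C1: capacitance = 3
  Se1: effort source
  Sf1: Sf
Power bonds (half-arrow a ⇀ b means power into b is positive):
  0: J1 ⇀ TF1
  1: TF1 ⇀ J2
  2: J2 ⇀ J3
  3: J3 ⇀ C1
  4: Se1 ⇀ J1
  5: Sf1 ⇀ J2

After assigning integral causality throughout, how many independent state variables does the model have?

β4 →J1  (source Se1 imposes e)
β5 →Sf1  (Sf1 (Sf) sets flow on bond)
β0 →TF1  (only one flow-in slot at J1)
β1 →J2  (J2 flow already set via bond 5)
β2 →J2  (J2 flow already set via bond 5)
β3 →J3  (J3 needs exactly one e-in)

1  (C1 all integral)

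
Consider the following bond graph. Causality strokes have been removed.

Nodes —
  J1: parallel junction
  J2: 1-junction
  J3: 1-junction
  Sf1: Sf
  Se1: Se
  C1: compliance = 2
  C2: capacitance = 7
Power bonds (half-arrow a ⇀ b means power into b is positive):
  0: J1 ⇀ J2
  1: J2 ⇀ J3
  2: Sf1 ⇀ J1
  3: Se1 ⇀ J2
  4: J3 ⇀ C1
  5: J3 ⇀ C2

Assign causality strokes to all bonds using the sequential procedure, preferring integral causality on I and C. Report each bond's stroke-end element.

b0 →J1
b1 →J2
b2 →Sf1
b3 →J2
b4 →J3
b5 →J3

b2 stroke at Sf1  (Sf1 fixes flow; stroke at Sf1)
b3 stroke at J2  (source Se1 imposes e)
b0 stroke at J1  (J1 needs exactly one e-in)
b1 stroke at J2  (J2: bond 0 brought flow, rest push out)
b4 stroke at J3  (J3 flow already set via bond 1)
b5 stroke at J3  (J3: bond 1 brought flow, rest push out)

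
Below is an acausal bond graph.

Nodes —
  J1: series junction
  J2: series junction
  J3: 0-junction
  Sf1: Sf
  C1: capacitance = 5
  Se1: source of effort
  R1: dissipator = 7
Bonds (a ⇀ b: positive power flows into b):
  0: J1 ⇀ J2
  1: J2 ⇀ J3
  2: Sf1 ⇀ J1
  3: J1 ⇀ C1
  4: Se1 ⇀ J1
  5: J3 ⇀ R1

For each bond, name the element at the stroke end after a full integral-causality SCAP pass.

bond 2 stroke at Sf1  (source Sf1 imposes f)
bond 4 stroke at J1  (Se1 fixes effort; stroke away)
bond 0 stroke at J1  (1-jn J1 has f-setter on 2)
bond 3 stroke at J1  (J1: bond 2 brought flow, rest push out)
bond 1 stroke at J2  (J2 flow already set via bond 0)
bond 5 stroke at J3  (closing 0-jn rule on J3)

#0 stroke at J1
#1 stroke at J2
#2 stroke at Sf1
#3 stroke at J1
#4 stroke at J1
#5 stroke at J3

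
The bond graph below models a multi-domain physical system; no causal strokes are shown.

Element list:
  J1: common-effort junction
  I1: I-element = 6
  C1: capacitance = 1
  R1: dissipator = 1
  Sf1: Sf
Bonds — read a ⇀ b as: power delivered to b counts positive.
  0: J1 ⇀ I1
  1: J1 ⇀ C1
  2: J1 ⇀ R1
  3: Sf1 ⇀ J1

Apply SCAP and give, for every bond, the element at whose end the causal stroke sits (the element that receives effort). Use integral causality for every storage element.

#3 →Sf1  (Sf1 (Sf) sets flow on bond)
#0 →I1  (I1 outputs flow p/I1)
#1 →J1  (C1 outputs effort q/C1)
#2 →R1  (J1 effort already set via bond 1)

b0 →I1
b1 →J1
b2 →R1
b3 →Sf1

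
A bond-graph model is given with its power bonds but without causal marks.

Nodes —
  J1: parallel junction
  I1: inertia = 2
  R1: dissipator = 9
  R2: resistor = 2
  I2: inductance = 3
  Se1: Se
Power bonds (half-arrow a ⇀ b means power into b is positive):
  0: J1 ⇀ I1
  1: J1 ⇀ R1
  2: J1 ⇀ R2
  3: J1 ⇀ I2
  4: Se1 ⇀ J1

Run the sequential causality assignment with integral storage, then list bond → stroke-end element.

bond 4 →J1  (source Se1 imposes e)
bond 0 →I1  (J1: bond 4 brought effort, rest push out)
bond 1 →R1  (J1: bond 4 brought effort, rest push out)
bond 2 →R2  (common-e at J1 fixed by 4)
bond 3 →I2  (J1: bond 4 brought effort, rest push out)

b0 stroke at I1
b1 stroke at R1
b2 stroke at R2
b3 stroke at I2
b4 stroke at J1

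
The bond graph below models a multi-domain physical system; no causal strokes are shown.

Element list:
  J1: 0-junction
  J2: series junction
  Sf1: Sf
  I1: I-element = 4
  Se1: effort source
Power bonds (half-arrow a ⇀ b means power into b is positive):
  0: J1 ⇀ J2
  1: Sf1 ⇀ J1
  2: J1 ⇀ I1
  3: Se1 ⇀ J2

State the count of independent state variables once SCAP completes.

b1 |Sf1  (Sf1 (Sf) sets flow on bond)
b3 |J2  (Se1 fixes effort; stroke away)
b0 |J1  (only one flow-in slot at J2)
b2 |I1  (J1 effort already set via bond 0)

1  (I1 all integral)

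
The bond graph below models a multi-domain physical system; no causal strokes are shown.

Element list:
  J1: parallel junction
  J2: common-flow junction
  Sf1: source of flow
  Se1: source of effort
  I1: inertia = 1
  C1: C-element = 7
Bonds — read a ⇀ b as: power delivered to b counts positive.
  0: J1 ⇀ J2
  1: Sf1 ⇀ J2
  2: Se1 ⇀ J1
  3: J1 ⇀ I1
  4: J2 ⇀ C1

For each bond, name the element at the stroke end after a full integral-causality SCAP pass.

#0 |J2
#1 |Sf1
#2 |J1
#3 |I1
#4 |J2

b1 stroke→Sf1  (Sf1 (Sf) sets flow on bond)
b2 stroke→J1  (source Se1 imposes e)
b0 stroke→J2  (common-e at J1 fixed by 2)
b3 stroke→I1  (J1 effort already set via bond 2)
b4 stroke→J2  (J2: bond 1 brought flow, rest push out)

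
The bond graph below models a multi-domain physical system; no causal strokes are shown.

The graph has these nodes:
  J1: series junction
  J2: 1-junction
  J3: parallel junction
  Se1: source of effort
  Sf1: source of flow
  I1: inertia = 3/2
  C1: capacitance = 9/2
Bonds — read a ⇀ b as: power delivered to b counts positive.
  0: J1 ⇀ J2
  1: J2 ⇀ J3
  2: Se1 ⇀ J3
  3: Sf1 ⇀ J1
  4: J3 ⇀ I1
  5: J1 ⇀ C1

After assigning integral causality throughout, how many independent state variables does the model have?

#2 →J3  (Se1 fixes effort; stroke away)
#3 →Sf1  (source Sf1 imposes f)
#0 →J1  (J1: bond 3 brought flow, rest push out)
#5 →J1  (1-jn J1 has f-setter on 3)
#1 →J2  (common-f at J2 fixed by 0)
#4 →I1  (0-jn J3 has e-setter on 2)

2  (C1, I1 all integral)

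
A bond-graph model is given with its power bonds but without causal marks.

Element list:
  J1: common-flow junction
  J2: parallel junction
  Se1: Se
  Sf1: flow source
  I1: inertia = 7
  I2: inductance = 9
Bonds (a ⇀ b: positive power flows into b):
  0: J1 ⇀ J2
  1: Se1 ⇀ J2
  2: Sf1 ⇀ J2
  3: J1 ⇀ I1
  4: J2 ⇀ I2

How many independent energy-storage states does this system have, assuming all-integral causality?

#1 stroke at J2  (Se1 fixes effort; stroke away)
#2 stroke at Sf1  (Sf1 (Sf) sets flow on bond)
#0 stroke at J1  (common-e at J2 fixed by 1)
#4 stroke at I2  (J2 effort already set via bond 1)
#3 stroke at I1  (J1 needs exactly one f-in)

2  (I1, I2 all integral)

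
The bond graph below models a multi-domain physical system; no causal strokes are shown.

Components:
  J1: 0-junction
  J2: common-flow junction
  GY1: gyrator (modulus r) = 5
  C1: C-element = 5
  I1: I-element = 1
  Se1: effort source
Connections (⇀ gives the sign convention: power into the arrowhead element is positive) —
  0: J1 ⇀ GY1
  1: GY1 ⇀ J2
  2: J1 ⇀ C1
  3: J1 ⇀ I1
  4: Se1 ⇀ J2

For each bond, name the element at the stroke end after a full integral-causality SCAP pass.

b4 stroke at J2  (Se1 (Se) sets effort on bond)
b1 stroke at GY1  (J2 needs exactly one f-in)
b0 stroke at GY1  (through GY1, causality inverts; strokes same side of GY1)
b2 stroke at J1  (C1 outputs effort q/C1)
b3 stroke at I1  (0-jn J1 has e-setter on 2)

bond 0 stroke→GY1
bond 1 stroke→GY1
bond 2 stroke→J1
bond 3 stroke→I1
bond 4 stroke→J2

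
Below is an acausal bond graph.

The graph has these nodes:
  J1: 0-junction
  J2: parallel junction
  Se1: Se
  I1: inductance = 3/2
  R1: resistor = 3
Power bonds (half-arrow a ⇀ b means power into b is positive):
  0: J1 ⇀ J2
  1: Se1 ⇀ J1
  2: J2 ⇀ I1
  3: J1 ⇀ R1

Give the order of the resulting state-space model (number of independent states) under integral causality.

1  (I1 all integral)

bond 1 stroke at J1  (source Se1 imposes e)
bond 0 stroke at J2  (common-e at J1 fixed by 1)
bond 3 stroke at R1  (J1 effort already set via bond 1)
bond 2 stroke at I1  (J2: bond 0 brought effort, rest push out)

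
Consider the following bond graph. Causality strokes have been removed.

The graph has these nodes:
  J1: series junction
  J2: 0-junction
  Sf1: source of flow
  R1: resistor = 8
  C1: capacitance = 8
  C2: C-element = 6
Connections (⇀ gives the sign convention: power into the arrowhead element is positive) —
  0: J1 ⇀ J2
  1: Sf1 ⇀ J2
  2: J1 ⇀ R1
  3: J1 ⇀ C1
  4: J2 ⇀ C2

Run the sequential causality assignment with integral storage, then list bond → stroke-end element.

#1 |Sf1  (Sf1 fixes flow; stroke at Sf1)
#3 |J1  (prefer integral on C1)
#4 |J2  (C2 outputs effort q/C2)
#0 |J1  (J2 effort already set via bond 4)
#2 |R1  (only one flow-in slot at J1)

bond 0 stroke→J1
bond 1 stroke→Sf1
bond 2 stroke→R1
bond 3 stroke→J1
bond 4 stroke→J2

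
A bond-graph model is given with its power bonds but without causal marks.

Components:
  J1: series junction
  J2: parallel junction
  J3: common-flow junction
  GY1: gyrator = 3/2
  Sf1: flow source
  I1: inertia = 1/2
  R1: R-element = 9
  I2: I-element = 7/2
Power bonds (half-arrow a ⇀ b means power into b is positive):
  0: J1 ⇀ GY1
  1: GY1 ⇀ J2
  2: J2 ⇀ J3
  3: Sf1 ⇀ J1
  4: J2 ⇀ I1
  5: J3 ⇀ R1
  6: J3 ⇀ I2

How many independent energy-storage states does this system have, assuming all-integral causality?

2  (I1, I2 all integral)

b3 →Sf1  (Sf1 fixes flow; stroke at Sf1)
b0 →J1  (common-f at J1 fixed by 3)
b1 →J2  (through GY1, causality inverts; strokes same side of GY1)
b2 →J3  (J2 effort already set via bond 1)
b4 →I1  (J2: bond 1 brought effort, rest push out)
b6 →I2  (I2 outputs flow p/I2)
b5 →J3  (J3 flow already set via bond 6)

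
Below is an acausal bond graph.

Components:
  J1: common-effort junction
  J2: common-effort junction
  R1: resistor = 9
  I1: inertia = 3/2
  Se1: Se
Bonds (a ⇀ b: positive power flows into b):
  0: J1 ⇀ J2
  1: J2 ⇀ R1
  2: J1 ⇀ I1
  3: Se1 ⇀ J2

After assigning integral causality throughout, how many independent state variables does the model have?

bond 3 |J2  (Se1 fixes effort; stroke away)
bond 0 |J1  (J2: bond 3 brought effort, rest push out)
bond 1 |R1  (J2: bond 3 brought effort, rest push out)
bond 2 |I1  (J1: bond 0 brought effort, rest push out)

1  (I1 all integral)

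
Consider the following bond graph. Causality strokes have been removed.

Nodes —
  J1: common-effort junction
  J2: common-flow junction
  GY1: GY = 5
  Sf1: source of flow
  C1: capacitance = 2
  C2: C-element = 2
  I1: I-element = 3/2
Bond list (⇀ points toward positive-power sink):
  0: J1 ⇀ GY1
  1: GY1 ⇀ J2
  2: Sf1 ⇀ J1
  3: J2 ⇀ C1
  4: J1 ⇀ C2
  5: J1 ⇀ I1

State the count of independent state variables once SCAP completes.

#2 stroke→Sf1  (Sf1 fixes flow; stroke at Sf1)
#3 stroke→J2  (C1 integral (e out))
#1 stroke→GY1  (only one flow-in slot at J2)
#0 stroke→GY1  (GY1 both-in/both-out from 1)
#4 stroke→J1  (C2 integral (e out))
#5 stroke→I1  (J1 effort already set via bond 4)

3  (C1, C2, I1 all integral)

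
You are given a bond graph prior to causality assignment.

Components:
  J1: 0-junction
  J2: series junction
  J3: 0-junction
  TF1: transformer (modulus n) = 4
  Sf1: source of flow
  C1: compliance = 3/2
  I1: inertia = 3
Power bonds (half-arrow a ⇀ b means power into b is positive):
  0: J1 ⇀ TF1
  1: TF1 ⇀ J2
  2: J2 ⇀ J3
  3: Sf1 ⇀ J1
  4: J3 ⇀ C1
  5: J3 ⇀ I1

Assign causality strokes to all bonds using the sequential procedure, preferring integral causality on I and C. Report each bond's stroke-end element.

β3 stroke at Sf1  (Sf1 fixes flow; stroke at Sf1)
β0 stroke at J1  (closing 0-jn rule on J1)
β1 stroke at TF1  (through TF1, causality passes straight; one stroke at TF1)
β2 stroke at J2  (common-f at J2 fixed by 1)
β4 stroke at J3  (C1: C, integral causality)
β5 stroke at I1  (J3 effort already set via bond 4)

#0 →J1
#1 →TF1
#2 →J2
#3 →Sf1
#4 →J3
#5 →I1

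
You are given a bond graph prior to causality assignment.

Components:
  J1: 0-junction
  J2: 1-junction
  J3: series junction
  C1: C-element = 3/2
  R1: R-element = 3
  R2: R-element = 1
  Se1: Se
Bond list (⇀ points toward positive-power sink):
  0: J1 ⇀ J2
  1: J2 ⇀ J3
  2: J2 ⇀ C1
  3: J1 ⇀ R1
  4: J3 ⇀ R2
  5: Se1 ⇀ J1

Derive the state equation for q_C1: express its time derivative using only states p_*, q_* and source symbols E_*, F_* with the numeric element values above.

bond 5 →J1  (source Se1 imposes e)
bond 0 →J2  (J1: bond 5 brought effort, rest push out)
bond 3 →R1  (common-e at J1 fixed by 5)
bond 2 →J2  (C1 integral (e out))
bond 1 →J3  (J2: last free bond brings flow in)
bond 4 →R2  (closing 1-jn rule on J3)

dq_C1/dt = E_Se1 - 2*q_C1/3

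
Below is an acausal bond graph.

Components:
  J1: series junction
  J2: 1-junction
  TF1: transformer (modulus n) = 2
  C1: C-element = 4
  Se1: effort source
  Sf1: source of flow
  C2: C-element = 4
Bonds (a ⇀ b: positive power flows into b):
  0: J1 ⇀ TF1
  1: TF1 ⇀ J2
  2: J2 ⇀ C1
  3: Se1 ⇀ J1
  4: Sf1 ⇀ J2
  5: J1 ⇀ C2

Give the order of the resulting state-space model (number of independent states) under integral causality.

b3 stroke→J1  (Se1 (Se) sets effort on bond)
b4 stroke→Sf1  (Sf1 fixes flow; stroke at Sf1)
b1 stroke→J2  (J2 flow already set via bond 4)
b2 stroke→J2  (J2 flow already set via bond 4)
b0 stroke→TF1  (TF TF1: opposite of bond 1)
b5 stroke→J1  (1-jn J1 has f-setter on 0)

2  (C1, C2 all integral)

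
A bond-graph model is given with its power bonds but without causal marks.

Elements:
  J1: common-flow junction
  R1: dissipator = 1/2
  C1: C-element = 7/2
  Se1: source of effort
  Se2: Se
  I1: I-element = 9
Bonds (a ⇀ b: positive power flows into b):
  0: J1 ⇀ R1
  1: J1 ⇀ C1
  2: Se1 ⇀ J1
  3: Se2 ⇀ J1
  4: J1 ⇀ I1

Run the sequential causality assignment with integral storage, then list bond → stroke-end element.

#2 stroke at J1  (Se1 (Se) sets effort on bond)
#3 stroke at J1  (Se2: effort source, stroke at far end)
#1 stroke at J1  (C1 integral (e out))
#4 stroke at I1  (prefer integral on I1)
#0 stroke at J1  (J1: bond 4 brought flow, rest push out)

bond 0 stroke at J1
bond 1 stroke at J1
bond 2 stroke at J1
bond 3 stroke at J1
bond 4 stroke at I1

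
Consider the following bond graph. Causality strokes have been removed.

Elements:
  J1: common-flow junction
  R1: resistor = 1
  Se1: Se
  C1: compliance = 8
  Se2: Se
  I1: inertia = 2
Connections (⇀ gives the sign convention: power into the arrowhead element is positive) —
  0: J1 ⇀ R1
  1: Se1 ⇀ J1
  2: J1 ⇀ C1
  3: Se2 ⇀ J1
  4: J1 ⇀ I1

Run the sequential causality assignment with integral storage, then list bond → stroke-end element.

bond 1 →J1  (Se1 (Se) sets effort on bond)
bond 3 →J1  (Se2 fixes effort; stroke away)
bond 2 →J1  (prefer integral on C1)
bond 4 →I1  (I1 outputs flow p/I1)
bond 0 →J1  (J1 flow already set via bond 4)

bond 0 |J1
bond 1 |J1
bond 2 |J1
bond 3 |J1
bond 4 |I1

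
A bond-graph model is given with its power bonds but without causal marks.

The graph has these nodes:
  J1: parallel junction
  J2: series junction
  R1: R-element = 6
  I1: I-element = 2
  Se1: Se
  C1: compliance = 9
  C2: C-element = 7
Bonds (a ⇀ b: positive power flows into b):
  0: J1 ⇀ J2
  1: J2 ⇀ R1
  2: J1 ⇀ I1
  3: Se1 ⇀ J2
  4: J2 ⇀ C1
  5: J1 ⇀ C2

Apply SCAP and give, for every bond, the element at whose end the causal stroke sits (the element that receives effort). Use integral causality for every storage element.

bond 0 |J2
bond 1 |R1
bond 2 |I1
bond 3 |J2
bond 4 |J2
bond 5 |J1

#3 |J2  (Se1 fixes effort; stroke away)
#2 |I1  (I1: I, integral causality)
#4 |J2  (C1: C, integral causality)
#5 |J1  (prefer integral on C2)
#0 |J2  (0-jn J1 has e-setter on 5)
#1 |R1  (J2: last free bond brings flow in)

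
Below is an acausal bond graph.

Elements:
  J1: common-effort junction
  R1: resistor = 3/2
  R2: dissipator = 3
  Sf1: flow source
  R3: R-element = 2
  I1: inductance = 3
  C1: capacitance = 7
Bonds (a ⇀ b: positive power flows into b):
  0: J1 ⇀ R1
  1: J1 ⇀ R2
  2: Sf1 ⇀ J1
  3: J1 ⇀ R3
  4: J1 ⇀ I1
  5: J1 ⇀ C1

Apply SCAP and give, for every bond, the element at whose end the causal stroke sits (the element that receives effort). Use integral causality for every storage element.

bond 0 stroke→R1
bond 1 stroke→R2
bond 2 stroke→Sf1
bond 3 stroke→R3
bond 4 stroke→I1
bond 5 stroke→J1

#2 stroke→Sf1  (Sf1 fixes flow; stroke at Sf1)
#4 stroke→I1  (I1 integral (f out))
#5 stroke→J1  (prefer integral on C1)
#0 stroke→R1  (J1 effort already set via bond 5)
#1 stroke→R2  (J1: bond 5 brought effort, rest push out)
#3 stroke→R3  (J1 effort already set via bond 5)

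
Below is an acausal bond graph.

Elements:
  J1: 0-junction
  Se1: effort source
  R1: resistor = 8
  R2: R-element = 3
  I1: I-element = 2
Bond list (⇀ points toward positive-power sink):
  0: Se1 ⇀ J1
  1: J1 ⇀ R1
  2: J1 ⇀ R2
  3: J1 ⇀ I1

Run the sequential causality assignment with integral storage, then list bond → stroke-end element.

b0 |J1
b1 |R1
b2 |R2
b3 |I1

#0 stroke→J1  (Se1 fixes effort; stroke away)
#1 stroke→R1  (common-e at J1 fixed by 0)
#2 stroke→R2  (0-jn J1 has e-setter on 0)
#3 stroke→I1  (J1: bond 0 brought effort, rest push out)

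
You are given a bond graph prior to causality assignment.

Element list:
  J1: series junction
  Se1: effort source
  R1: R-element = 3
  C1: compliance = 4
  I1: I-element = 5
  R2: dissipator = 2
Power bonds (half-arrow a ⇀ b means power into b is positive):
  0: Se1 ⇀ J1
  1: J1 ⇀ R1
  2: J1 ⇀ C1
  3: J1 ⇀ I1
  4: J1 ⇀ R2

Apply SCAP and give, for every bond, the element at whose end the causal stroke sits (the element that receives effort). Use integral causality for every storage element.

b0 |J1  (Se1 (Se) sets effort on bond)
b2 |J1  (C1 integral (e out))
b3 |I1  (I1 outputs flow p/I1)
b1 |J1  (1-jn J1 has f-setter on 3)
b4 |J1  (J1 flow already set via bond 3)

bond 0 stroke at J1
bond 1 stroke at J1
bond 2 stroke at J1
bond 3 stroke at I1
bond 4 stroke at J1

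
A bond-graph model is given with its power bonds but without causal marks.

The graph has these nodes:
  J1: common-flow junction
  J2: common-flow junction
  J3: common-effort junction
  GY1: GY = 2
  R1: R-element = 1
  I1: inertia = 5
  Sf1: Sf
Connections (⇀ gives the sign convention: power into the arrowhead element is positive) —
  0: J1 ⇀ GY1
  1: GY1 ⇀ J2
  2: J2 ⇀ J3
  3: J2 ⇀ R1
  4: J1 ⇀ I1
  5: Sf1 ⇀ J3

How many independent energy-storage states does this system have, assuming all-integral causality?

b5 |Sf1  (Sf1 fixes flow; stroke at Sf1)
b2 |J3  (J3 needs exactly one e-in)
b1 |J2  (common-f at J2 fixed by 2)
b3 |J2  (1-jn J2 has f-setter on 2)
b0 |J1  (GY GY1: same side as bond 1)
b4 |I1  (J1: last free bond brings flow in)

1  (I1 all integral)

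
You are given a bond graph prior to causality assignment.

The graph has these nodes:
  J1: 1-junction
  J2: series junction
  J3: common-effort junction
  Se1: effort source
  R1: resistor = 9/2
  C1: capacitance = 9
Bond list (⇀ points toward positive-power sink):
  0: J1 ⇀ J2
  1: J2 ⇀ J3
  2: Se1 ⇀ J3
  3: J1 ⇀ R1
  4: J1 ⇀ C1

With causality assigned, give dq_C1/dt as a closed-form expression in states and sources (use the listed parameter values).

dq_C1/dt = -2*E_Se1/9 - 2*q_C1/81

β2 stroke→J3  (Se1 (Se) sets effort on bond)
β1 stroke→J2  (0-jn J3 has e-setter on 2)
β0 stroke→J1  (only one flow-in slot at J2)
β4 stroke→J1  (prefer integral on C1)
β3 stroke→R1  (only one flow-in slot at J1)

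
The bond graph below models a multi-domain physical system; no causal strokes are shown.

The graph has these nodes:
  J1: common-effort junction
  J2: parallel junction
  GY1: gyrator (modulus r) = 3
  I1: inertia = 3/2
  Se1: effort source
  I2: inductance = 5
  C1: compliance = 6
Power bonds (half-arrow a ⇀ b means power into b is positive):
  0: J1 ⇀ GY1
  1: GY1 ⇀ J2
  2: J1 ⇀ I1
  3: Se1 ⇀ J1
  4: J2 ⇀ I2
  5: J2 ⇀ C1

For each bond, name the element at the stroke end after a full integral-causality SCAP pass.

b0 stroke at GY1
b1 stroke at GY1
b2 stroke at I1
b3 stroke at J1
b4 stroke at I2
b5 stroke at J2

b3 |J1  (Se1 fixes effort; stroke away)
b0 |GY1  (0-jn J1 has e-setter on 3)
b2 |I1  (common-e at J1 fixed by 3)
b1 |GY1  (GY GY1: same side as bond 0)
b4 |I2  (prefer integral on I2)
b5 |J2  (closing 0-jn rule on J2)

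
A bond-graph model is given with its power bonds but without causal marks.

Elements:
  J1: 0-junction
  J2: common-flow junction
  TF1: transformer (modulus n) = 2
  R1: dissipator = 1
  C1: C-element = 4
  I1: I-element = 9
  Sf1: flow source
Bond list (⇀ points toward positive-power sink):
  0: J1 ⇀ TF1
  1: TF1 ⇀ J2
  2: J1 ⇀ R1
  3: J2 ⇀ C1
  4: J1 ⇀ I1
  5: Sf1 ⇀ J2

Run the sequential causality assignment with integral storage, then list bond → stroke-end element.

bond 5 stroke at Sf1  (Sf1 (Sf) sets flow on bond)
bond 1 stroke at J2  (J2: bond 5 brought flow, rest push out)
bond 3 stroke at J2  (J2 flow already set via bond 5)
bond 0 stroke at TF1  (TF1 one-in-one-out from 1)
bond 4 stroke at I1  (I1: I, integral causality)
bond 2 stroke at J1  (J1 needs exactly one e-in)

#0 stroke at TF1
#1 stroke at J2
#2 stroke at J1
#3 stroke at J2
#4 stroke at I1
#5 stroke at Sf1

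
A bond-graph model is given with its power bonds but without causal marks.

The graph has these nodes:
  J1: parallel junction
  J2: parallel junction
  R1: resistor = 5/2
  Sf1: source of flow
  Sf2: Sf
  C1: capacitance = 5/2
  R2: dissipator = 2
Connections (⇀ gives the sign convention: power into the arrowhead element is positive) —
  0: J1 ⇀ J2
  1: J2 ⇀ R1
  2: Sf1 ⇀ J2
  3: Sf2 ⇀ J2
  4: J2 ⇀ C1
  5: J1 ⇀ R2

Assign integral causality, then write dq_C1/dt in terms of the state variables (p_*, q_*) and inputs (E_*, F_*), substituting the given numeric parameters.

dq_C1/dt = F_Sf1 + F_Sf2 - 9*q_C1/25

β2 stroke→Sf1  (source Sf1 imposes f)
β3 stroke→Sf2  (Sf2: flow source, stroke at near end)
β4 stroke→J2  (prefer integral on C1)
β0 stroke→J1  (common-e at J2 fixed by 4)
β1 stroke→R1  (J2: bond 4 brought effort, rest push out)
β5 stroke→R2  (J1: bond 0 brought effort, rest push out)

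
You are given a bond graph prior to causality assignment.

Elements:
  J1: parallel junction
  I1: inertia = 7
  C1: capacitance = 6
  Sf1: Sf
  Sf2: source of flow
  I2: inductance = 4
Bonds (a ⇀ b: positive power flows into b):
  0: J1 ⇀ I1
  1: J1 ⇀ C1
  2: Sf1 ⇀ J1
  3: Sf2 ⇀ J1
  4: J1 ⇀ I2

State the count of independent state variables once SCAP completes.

3  (C1, I1, I2 all integral)

bond 2 |Sf1  (source Sf1 imposes f)
bond 3 |Sf2  (Sf2: flow source, stroke at near end)
bond 0 |I1  (I1 outputs flow p/I1)
bond 1 |J1  (C1: C, integral causality)
bond 4 |I2  (common-e at J1 fixed by 1)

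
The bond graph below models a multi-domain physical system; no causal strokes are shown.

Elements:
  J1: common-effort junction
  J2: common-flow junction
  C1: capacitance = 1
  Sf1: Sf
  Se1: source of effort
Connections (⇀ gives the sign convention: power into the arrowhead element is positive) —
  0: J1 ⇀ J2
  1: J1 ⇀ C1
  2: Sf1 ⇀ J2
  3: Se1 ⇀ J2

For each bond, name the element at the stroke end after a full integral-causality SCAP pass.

b2 →Sf1  (Sf1 (Sf) sets flow on bond)
b3 →J2  (source Se1 imposes e)
b0 →J2  (J2 flow already set via bond 2)
b1 →J1  (J1 needs exactly one e-in)

#0 →J2
#1 →J1
#2 →Sf1
#3 →J2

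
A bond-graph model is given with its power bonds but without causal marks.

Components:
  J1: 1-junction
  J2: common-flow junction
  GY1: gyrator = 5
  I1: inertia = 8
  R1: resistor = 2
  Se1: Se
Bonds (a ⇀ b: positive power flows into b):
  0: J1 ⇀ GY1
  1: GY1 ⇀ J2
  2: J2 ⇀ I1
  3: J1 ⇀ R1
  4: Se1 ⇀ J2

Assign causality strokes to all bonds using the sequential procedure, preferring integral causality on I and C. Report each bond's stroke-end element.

β0 |J1
β1 |J2
β2 |I1
β3 |R1
β4 |J2

#4 →J2  (Se1 fixes effort; stroke away)
#2 →I1  (I1: I, integral causality)
#1 →J2  (J2: bond 2 brought flow, rest push out)
#0 →J1  (GY1: gyrator matches bond 1)
#3 →R1  (J1: last free bond brings flow in)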